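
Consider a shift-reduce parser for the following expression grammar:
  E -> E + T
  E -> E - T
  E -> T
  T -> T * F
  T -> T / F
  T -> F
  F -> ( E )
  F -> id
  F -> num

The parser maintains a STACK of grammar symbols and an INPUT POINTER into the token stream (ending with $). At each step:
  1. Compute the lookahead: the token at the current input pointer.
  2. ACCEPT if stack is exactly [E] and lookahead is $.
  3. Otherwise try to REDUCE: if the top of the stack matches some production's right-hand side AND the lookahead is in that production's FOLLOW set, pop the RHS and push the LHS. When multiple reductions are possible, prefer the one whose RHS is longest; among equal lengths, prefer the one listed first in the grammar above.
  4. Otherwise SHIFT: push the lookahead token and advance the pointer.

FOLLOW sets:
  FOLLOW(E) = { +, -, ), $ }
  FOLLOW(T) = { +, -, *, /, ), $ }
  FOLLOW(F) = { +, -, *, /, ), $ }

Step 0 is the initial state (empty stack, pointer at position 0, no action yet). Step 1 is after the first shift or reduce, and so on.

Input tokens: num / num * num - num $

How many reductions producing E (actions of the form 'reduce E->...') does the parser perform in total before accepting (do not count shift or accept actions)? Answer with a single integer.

Answer: 2

Derivation:
Step 1: shift num. Stack=[num] ptr=1 lookahead=/ remaining=[/ num * num - num $]
Step 2: reduce F->num. Stack=[F] ptr=1 lookahead=/ remaining=[/ num * num - num $]
Step 3: reduce T->F. Stack=[T] ptr=1 lookahead=/ remaining=[/ num * num - num $]
Step 4: shift /. Stack=[T /] ptr=2 lookahead=num remaining=[num * num - num $]
Step 5: shift num. Stack=[T / num] ptr=3 lookahead=* remaining=[* num - num $]
Step 6: reduce F->num. Stack=[T / F] ptr=3 lookahead=* remaining=[* num - num $]
Step 7: reduce T->T / F. Stack=[T] ptr=3 lookahead=* remaining=[* num - num $]
Step 8: shift *. Stack=[T *] ptr=4 lookahead=num remaining=[num - num $]
Step 9: shift num. Stack=[T * num] ptr=5 lookahead=- remaining=[- num $]
Step 10: reduce F->num. Stack=[T * F] ptr=5 lookahead=- remaining=[- num $]
Step 11: reduce T->T * F. Stack=[T] ptr=5 lookahead=- remaining=[- num $]
Step 12: reduce E->T. Stack=[E] ptr=5 lookahead=- remaining=[- num $]
Step 13: shift -. Stack=[E -] ptr=6 lookahead=num remaining=[num $]
Step 14: shift num. Stack=[E - num] ptr=7 lookahead=$ remaining=[$]
Step 15: reduce F->num. Stack=[E - F] ptr=7 lookahead=$ remaining=[$]
Step 16: reduce T->F. Stack=[E - T] ptr=7 lookahead=$ remaining=[$]
Step 17: reduce E->E - T. Stack=[E] ptr=7 lookahead=$ remaining=[$]
Step 18: accept. Stack=[E] ptr=7 lookahead=$ remaining=[$]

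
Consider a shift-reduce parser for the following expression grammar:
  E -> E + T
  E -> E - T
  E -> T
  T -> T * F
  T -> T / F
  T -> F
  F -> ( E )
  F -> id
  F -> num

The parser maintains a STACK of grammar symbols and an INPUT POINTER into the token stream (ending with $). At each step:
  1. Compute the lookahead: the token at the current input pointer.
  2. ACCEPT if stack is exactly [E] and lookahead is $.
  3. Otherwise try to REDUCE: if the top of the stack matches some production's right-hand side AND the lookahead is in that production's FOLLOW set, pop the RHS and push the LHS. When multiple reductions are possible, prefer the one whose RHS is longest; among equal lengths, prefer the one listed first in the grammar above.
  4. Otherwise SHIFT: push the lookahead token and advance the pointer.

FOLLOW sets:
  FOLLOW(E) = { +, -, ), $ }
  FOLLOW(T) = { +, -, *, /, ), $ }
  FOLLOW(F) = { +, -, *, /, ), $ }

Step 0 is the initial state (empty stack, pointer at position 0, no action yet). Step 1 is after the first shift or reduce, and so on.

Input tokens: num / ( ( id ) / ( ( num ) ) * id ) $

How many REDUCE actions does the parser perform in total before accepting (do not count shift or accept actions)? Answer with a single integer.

Step 1: shift num. Stack=[num] ptr=1 lookahead=/ remaining=[/ ( ( id ) / ( ( num ) ) * id ) $]
Step 2: reduce F->num. Stack=[F] ptr=1 lookahead=/ remaining=[/ ( ( id ) / ( ( num ) ) * id ) $]
Step 3: reduce T->F. Stack=[T] ptr=1 lookahead=/ remaining=[/ ( ( id ) / ( ( num ) ) * id ) $]
Step 4: shift /. Stack=[T /] ptr=2 lookahead=( remaining=[( ( id ) / ( ( num ) ) * id ) $]
Step 5: shift (. Stack=[T / (] ptr=3 lookahead=( remaining=[( id ) / ( ( num ) ) * id ) $]
Step 6: shift (. Stack=[T / ( (] ptr=4 lookahead=id remaining=[id ) / ( ( num ) ) * id ) $]
Step 7: shift id. Stack=[T / ( ( id] ptr=5 lookahead=) remaining=[) / ( ( num ) ) * id ) $]
Step 8: reduce F->id. Stack=[T / ( ( F] ptr=5 lookahead=) remaining=[) / ( ( num ) ) * id ) $]
Step 9: reduce T->F. Stack=[T / ( ( T] ptr=5 lookahead=) remaining=[) / ( ( num ) ) * id ) $]
Step 10: reduce E->T. Stack=[T / ( ( E] ptr=5 lookahead=) remaining=[) / ( ( num ) ) * id ) $]
Step 11: shift ). Stack=[T / ( ( E )] ptr=6 lookahead=/ remaining=[/ ( ( num ) ) * id ) $]
Step 12: reduce F->( E ). Stack=[T / ( F] ptr=6 lookahead=/ remaining=[/ ( ( num ) ) * id ) $]
Step 13: reduce T->F. Stack=[T / ( T] ptr=6 lookahead=/ remaining=[/ ( ( num ) ) * id ) $]
Step 14: shift /. Stack=[T / ( T /] ptr=7 lookahead=( remaining=[( ( num ) ) * id ) $]
Step 15: shift (. Stack=[T / ( T / (] ptr=8 lookahead=( remaining=[( num ) ) * id ) $]
Step 16: shift (. Stack=[T / ( T / ( (] ptr=9 lookahead=num remaining=[num ) ) * id ) $]
Step 17: shift num. Stack=[T / ( T / ( ( num] ptr=10 lookahead=) remaining=[) ) * id ) $]
Step 18: reduce F->num. Stack=[T / ( T / ( ( F] ptr=10 lookahead=) remaining=[) ) * id ) $]
Step 19: reduce T->F. Stack=[T / ( T / ( ( T] ptr=10 lookahead=) remaining=[) ) * id ) $]
Step 20: reduce E->T. Stack=[T / ( T / ( ( E] ptr=10 lookahead=) remaining=[) ) * id ) $]
Step 21: shift ). Stack=[T / ( T / ( ( E )] ptr=11 lookahead=) remaining=[) * id ) $]
Step 22: reduce F->( E ). Stack=[T / ( T / ( F] ptr=11 lookahead=) remaining=[) * id ) $]
Step 23: reduce T->F. Stack=[T / ( T / ( T] ptr=11 lookahead=) remaining=[) * id ) $]
Step 24: reduce E->T. Stack=[T / ( T / ( E] ptr=11 lookahead=) remaining=[) * id ) $]
Step 25: shift ). Stack=[T / ( T / ( E )] ptr=12 lookahead=* remaining=[* id ) $]
Step 26: reduce F->( E ). Stack=[T / ( T / F] ptr=12 lookahead=* remaining=[* id ) $]
Step 27: reduce T->T / F. Stack=[T / ( T] ptr=12 lookahead=* remaining=[* id ) $]
Step 28: shift *. Stack=[T / ( T *] ptr=13 lookahead=id remaining=[id ) $]
Step 29: shift id. Stack=[T / ( T * id] ptr=14 lookahead=) remaining=[) $]
Step 30: reduce F->id. Stack=[T / ( T * F] ptr=14 lookahead=) remaining=[) $]
Step 31: reduce T->T * F. Stack=[T / ( T] ptr=14 lookahead=) remaining=[) $]
Step 32: reduce E->T. Stack=[T / ( E] ptr=14 lookahead=) remaining=[) $]
Step 33: shift ). Stack=[T / ( E )] ptr=15 lookahead=$ remaining=[$]
Step 34: reduce F->( E ). Stack=[T / F] ptr=15 lookahead=$ remaining=[$]
Step 35: reduce T->T / F. Stack=[T] ptr=15 lookahead=$ remaining=[$]
Step 36: reduce E->T. Stack=[E] ptr=15 lookahead=$ remaining=[$]
Step 37: accept. Stack=[E] ptr=15 lookahead=$ remaining=[$]

Answer: 21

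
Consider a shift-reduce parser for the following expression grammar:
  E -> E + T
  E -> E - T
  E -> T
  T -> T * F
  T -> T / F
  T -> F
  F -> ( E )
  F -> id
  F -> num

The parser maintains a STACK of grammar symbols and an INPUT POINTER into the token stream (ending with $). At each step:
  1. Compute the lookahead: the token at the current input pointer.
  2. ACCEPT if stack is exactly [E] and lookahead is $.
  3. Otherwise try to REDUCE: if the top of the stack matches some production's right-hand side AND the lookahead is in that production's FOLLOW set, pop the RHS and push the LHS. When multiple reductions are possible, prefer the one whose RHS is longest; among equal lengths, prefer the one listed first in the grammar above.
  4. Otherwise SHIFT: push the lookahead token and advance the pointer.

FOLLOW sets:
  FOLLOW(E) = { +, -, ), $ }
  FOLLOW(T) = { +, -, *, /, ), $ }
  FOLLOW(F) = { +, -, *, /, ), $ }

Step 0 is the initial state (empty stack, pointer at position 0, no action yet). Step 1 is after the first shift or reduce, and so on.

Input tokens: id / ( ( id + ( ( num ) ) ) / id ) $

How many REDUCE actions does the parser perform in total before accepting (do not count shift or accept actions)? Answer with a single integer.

Answer: 22

Derivation:
Step 1: shift id. Stack=[id] ptr=1 lookahead=/ remaining=[/ ( ( id + ( ( num ) ) ) / id ) $]
Step 2: reduce F->id. Stack=[F] ptr=1 lookahead=/ remaining=[/ ( ( id + ( ( num ) ) ) / id ) $]
Step 3: reduce T->F. Stack=[T] ptr=1 lookahead=/ remaining=[/ ( ( id + ( ( num ) ) ) / id ) $]
Step 4: shift /. Stack=[T /] ptr=2 lookahead=( remaining=[( ( id + ( ( num ) ) ) / id ) $]
Step 5: shift (. Stack=[T / (] ptr=3 lookahead=( remaining=[( id + ( ( num ) ) ) / id ) $]
Step 6: shift (. Stack=[T / ( (] ptr=4 lookahead=id remaining=[id + ( ( num ) ) ) / id ) $]
Step 7: shift id. Stack=[T / ( ( id] ptr=5 lookahead=+ remaining=[+ ( ( num ) ) ) / id ) $]
Step 8: reduce F->id. Stack=[T / ( ( F] ptr=5 lookahead=+ remaining=[+ ( ( num ) ) ) / id ) $]
Step 9: reduce T->F. Stack=[T / ( ( T] ptr=5 lookahead=+ remaining=[+ ( ( num ) ) ) / id ) $]
Step 10: reduce E->T. Stack=[T / ( ( E] ptr=5 lookahead=+ remaining=[+ ( ( num ) ) ) / id ) $]
Step 11: shift +. Stack=[T / ( ( E +] ptr=6 lookahead=( remaining=[( ( num ) ) ) / id ) $]
Step 12: shift (. Stack=[T / ( ( E + (] ptr=7 lookahead=( remaining=[( num ) ) ) / id ) $]
Step 13: shift (. Stack=[T / ( ( E + ( (] ptr=8 lookahead=num remaining=[num ) ) ) / id ) $]
Step 14: shift num. Stack=[T / ( ( E + ( ( num] ptr=9 lookahead=) remaining=[) ) ) / id ) $]
Step 15: reduce F->num. Stack=[T / ( ( E + ( ( F] ptr=9 lookahead=) remaining=[) ) ) / id ) $]
Step 16: reduce T->F. Stack=[T / ( ( E + ( ( T] ptr=9 lookahead=) remaining=[) ) ) / id ) $]
Step 17: reduce E->T. Stack=[T / ( ( E + ( ( E] ptr=9 lookahead=) remaining=[) ) ) / id ) $]
Step 18: shift ). Stack=[T / ( ( E + ( ( E )] ptr=10 lookahead=) remaining=[) ) / id ) $]
Step 19: reduce F->( E ). Stack=[T / ( ( E + ( F] ptr=10 lookahead=) remaining=[) ) / id ) $]
Step 20: reduce T->F. Stack=[T / ( ( E + ( T] ptr=10 lookahead=) remaining=[) ) / id ) $]
Step 21: reduce E->T. Stack=[T / ( ( E + ( E] ptr=10 lookahead=) remaining=[) ) / id ) $]
Step 22: shift ). Stack=[T / ( ( E + ( E )] ptr=11 lookahead=) remaining=[) / id ) $]
Step 23: reduce F->( E ). Stack=[T / ( ( E + F] ptr=11 lookahead=) remaining=[) / id ) $]
Step 24: reduce T->F. Stack=[T / ( ( E + T] ptr=11 lookahead=) remaining=[) / id ) $]
Step 25: reduce E->E + T. Stack=[T / ( ( E] ptr=11 lookahead=) remaining=[) / id ) $]
Step 26: shift ). Stack=[T / ( ( E )] ptr=12 lookahead=/ remaining=[/ id ) $]
Step 27: reduce F->( E ). Stack=[T / ( F] ptr=12 lookahead=/ remaining=[/ id ) $]
Step 28: reduce T->F. Stack=[T / ( T] ptr=12 lookahead=/ remaining=[/ id ) $]
Step 29: shift /. Stack=[T / ( T /] ptr=13 lookahead=id remaining=[id ) $]
Step 30: shift id. Stack=[T / ( T / id] ptr=14 lookahead=) remaining=[) $]
Step 31: reduce F->id. Stack=[T / ( T / F] ptr=14 lookahead=) remaining=[) $]
Step 32: reduce T->T / F. Stack=[T / ( T] ptr=14 lookahead=) remaining=[) $]
Step 33: reduce E->T. Stack=[T / ( E] ptr=14 lookahead=) remaining=[) $]
Step 34: shift ). Stack=[T / ( E )] ptr=15 lookahead=$ remaining=[$]
Step 35: reduce F->( E ). Stack=[T / F] ptr=15 lookahead=$ remaining=[$]
Step 36: reduce T->T / F. Stack=[T] ptr=15 lookahead=$ remaining=[$]
Step 37: reduce E->T. Stack=[E] ptr=15 lookahead=$ remaining=[$]
Step 38: accept. Stack=[E] ptr=15 lookahead=$ remaining=[$]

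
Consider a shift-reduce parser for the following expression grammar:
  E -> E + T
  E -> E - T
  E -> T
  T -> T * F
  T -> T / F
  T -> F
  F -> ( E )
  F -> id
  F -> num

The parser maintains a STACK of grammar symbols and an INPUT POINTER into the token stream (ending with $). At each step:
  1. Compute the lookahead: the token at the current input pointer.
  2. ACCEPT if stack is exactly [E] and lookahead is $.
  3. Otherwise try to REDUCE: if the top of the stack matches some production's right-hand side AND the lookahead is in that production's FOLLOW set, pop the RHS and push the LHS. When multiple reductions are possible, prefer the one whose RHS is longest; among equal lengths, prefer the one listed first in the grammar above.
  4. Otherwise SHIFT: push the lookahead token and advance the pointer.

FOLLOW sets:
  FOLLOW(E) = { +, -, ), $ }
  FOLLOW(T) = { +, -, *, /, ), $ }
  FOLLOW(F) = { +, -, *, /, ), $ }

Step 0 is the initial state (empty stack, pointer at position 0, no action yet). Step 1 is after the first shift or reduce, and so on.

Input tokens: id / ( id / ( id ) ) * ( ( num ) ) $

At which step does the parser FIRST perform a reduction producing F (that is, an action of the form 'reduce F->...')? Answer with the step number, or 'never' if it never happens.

Answer: 2

Derivation:
Step 1: shift id. Stack=[id] ptr=1 lookahead=/ remaining=[/ ( id / ( id ) ) * ( ( num ) ) $]
Step 2: reduce F->id. Stack=[F] ptr=1 lookahead=/ remaining=[/ ( id / ( id ) ) * ( ( num ) ) $]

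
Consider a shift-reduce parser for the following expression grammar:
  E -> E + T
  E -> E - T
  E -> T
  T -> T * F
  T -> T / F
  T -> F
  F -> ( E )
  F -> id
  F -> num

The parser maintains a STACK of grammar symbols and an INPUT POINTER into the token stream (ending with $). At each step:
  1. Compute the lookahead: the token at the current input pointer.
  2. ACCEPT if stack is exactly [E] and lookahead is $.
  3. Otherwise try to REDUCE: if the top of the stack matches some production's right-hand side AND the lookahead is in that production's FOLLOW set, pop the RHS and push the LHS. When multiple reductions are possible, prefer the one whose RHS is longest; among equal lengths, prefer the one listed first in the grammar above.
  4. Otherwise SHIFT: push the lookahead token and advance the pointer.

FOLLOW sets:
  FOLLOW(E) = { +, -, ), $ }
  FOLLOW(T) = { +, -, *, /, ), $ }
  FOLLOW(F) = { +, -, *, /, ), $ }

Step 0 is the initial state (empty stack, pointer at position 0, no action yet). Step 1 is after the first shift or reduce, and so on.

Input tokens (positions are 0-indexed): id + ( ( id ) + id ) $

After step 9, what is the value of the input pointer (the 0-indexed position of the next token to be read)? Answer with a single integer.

Step 1: shift id. Stack=[id] ptr=1 lookahead=+ remaining=[+ ( ( id ) + id ) $]
Step 2: reduce F->id. Stack=[F] ptr=1 lookahead=+ remaining=[+ ( ( id ) + id ) $]
Step 3: reduce T->F. Stack=[T] ptr=1 lookahead=+ remaining=[+ ( ( id ) + id ) $]
Step 4: reduce E->T. Stack=[E] ptr=1 lookahead=+ remaining=[+ ( ( id ) + id ) $]
Step 5: shift +. Stack=[E +] ptr=2 lookahead=( remaining=[( ( id ) + id ) $]
Step 6: shift (. Stack=[E + (] ptr=3 lookahead=( remaining=[( id ) + id ) $]
Step 7: shift (. Stack=[E + ( (] ptr=4 lookahead=id remaining=[id ) + id ) $]
Step 8: shift id. Stack=[E + ( ( id] ptr=5 lookahead=) remaining=[) + id ) $]
Step 9: reduce F->id. Stack=[E + ( ( F] ptr=5 lookahead=) remaining=[) + id ) $]

Answer: 5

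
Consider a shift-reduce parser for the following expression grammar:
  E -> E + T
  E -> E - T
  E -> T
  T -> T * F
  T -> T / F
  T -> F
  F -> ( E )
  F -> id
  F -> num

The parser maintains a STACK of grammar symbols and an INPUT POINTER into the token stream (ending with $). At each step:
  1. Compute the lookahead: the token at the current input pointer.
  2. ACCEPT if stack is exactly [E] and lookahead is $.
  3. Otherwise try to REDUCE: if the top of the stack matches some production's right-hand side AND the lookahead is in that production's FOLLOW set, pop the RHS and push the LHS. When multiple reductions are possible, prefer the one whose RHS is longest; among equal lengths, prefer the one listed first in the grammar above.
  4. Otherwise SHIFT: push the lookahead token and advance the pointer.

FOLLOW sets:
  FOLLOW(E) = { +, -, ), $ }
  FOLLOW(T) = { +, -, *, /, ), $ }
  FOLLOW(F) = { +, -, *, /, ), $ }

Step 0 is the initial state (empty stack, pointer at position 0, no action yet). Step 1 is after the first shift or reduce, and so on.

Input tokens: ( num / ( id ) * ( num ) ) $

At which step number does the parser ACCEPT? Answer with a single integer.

Answer: 28

Derivation:
Step 1: shift (. Stack=[(] ptr=1 lookahead=num remaining=[num / ( id ) * ( num ) ) $]
Step 2: shift num. Stack=[( num] ptr=2 lookahead=/ remaining=[/ ( id ) * ( num ) ) $]
Step 3: reduce F->num. Stack=[( F] ptr=2 lookahead=/ remaining=[/ ( id ) * ( num ) ) $]
Step 4: reduce T->F. Stack=[( T] ptr=2 lookahead=/ remaining=[/ ( id ) * ( num ) ) $]
Step 5: shift /. Stack=[( T /] ptr=3 lookahead=( remaining=[( id ) * ( num ) ) $]
Step 6: shift (. Stack=[( T / (] ptr=4 lookahead=id remaining=[id ) * ( num ) ) $]
Step 7: shift id. Stack=[( T / ( id] ptr=5 lookahead=) remaining=[) * ( num ) ) $]
Step 8: reduce F->id. Stack=[( T / ( F] ptr=5 lookahead=) remaining=[) * ( num ) ) $]
Step 9: reduce T->F. Stack=[( T / ( T] ptr=5 lookahead=) remaining=[) * ( num ) ) $]
Step 10: reduce E->T. Stack=[( T / ( E] ptr=5 lookahead=) remaining=[) * ( num ) ) $]
Step 11: shift ). Stack=[( T / ( E )] ptr=6 lookahead=* remaining=[* ( num ) ) $]
Step 12: reduce F->( E ). Stack=[( T / F] ptr=6 lookahead=* remaining=[* ( num ) ) $]
Step 13: reduce T->T / F. Stack=[( T] ptr=6 lookahead=* remaining=[* ( num ) ) $]
Step 14: shift *. Stack=[( T *] ptr=7 lookahead=( remaining=[( num ) ) $]
Step 15: shift (. Stack=[( T * (] ptr=8 lookahead=num remaining=[num ) ) $]
Step 16: shift num. Stack=[( T * ( num] ptr=9 lookahead=) remaining=[) ) $]
Step 17: reduce F->num. Stack=[( T * ( F] ptr=9 lookahead=) remaining=[) ) $]
Step 18: reduce T->F. Stack=[( T * ( T] ptr=9 lookahead=) remaining=[) ) $]
Step 19: reduce E->T. Stack=[( T * ( E] ptr=9 lookahead=) remaining=[) ) $]
Step 20: shift ). Stack=[( T * ( E )] ptr=10 lookahead=) remaining=[) $]
Step 21: reduce F->( E ). Stack=[( T * F] ptr=10 lookahead=) remaining=[) $]
Step 22: reduce T->T * F. Stack=[( T] ptr=10 lookahead=) remaining=[) $]
Step 23: reduce E->T. Stack=[( E] ptr=10 lookahead=) remaining=[) $]
Step 24: shift ). Stack=[( E )] ptr=11 lookahead=$ remaining=[$]
Step 25: reduce F->( E ). Stack=[F] ptr=11 lookahead=$ remaining=[$]
Step 26: reduce T->F. Stack=[T] ptr=11 lookahead=$ remaining=[$]
Step 27: reduce E->T. Stack=[E] ptr=11 lookahead=$ remaining=[$]
Step 28: accept. Stack=[E] ptr=11 lookahead=$ remaining=[$]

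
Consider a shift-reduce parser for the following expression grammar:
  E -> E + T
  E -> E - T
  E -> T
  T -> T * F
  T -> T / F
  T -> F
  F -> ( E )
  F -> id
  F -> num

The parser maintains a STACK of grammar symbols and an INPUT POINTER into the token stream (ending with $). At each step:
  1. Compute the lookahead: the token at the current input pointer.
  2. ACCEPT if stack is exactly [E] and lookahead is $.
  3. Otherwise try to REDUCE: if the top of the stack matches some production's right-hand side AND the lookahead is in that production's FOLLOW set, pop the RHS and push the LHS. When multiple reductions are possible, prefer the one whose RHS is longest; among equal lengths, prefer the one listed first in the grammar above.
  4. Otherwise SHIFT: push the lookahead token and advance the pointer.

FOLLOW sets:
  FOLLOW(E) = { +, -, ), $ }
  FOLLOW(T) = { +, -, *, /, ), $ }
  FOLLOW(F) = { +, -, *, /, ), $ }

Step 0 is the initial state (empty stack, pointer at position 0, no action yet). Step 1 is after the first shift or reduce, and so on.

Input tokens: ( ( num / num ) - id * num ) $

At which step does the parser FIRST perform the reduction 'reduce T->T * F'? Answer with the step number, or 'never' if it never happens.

Answer: 22

Derivation:
Step 1: shift (. Stack=[(] ptr=1 lookahead=( remaining=[( num / num ) - id * num ) $]
Step 2: shift (. Stack=[( (] ptr=2 lookahead=num remaining=[num / num ) - id * num ) $]
Step 3: shift num. Stack=[( ( num] ptr=3 lookahead=/ remaining=[/ num ) - id * num ) $]
Step 4: reduce F->num. Stack=[( ( F] ptr=3 lookahead=/ remaining=[/ num ) - id * num ) $]
Step 5: reduce T->F. Stack=[( ( T] ptr=3 lookahead=/ remaining=[/ num ) - id * num ) $]
Step 6: shift /. Stack=[( ( T /] ptr=4 lookahead=num remaining=[num ) - id * num ) $]
Step 7: shift num. Stack=[( ( T / num] ptr=5 lookahead=) remaining=[) - id * num ) $]
Step 8: reduce F->num. Stack=[( ( T / F] ptr=5 lookahead=) remaining=[) - id * num ) $]
Step 9: reduce T->T / F. Stack=[( ( T] ptr=5 lookahead=) remaining=[) - id * num ) $]
Step 10: reduce E->T. Stack=[( ( E] ptr=5 lookahead=) remaining=[) - id * num ) $]
Step 11: shift ). Stack=[( ( E )] ptr=6 lookahead=- remaining=[- id * num ) $]
Step 12: reduce F->( E ). Stack=[( F] ptr=6 lookahead=- remaining=[- id * num ) $]
Step 13: reduce T->F. Stack=[( T] ptr=6 lookahead=- remaining=[- id * num ) $]
Step 14: reduce E->T. Stack=[( E] ptr=6 lookahead=- remaining=[- id * num ) $]
Step 15: shift -. Stack=[( E -] ptr=7 lookahead=id remaining=[id * num ) $]
Step 16: shift id. Stack=[( E - id] ptr=8 lookahead=* remaining=[* num ) $]
Step 17: reduce F->id. Stack=[( E - F] ptr=8 lookahead=* remaining=[* num ) $]
Step 18: reduce T->F. Stack=[( E - T] ptr=8 lookahead=* remaining=[* num ) $]
Step 19: shift *. Stack=[( E - T *] ptr=9 lookahead=num remaining=[num ) $]
Step 20: shift num. Stack=[( E - T * num] ptr=10 lookahead=) remaining=[) $]
Step 21: reduce F->num. Stack=[( E - T * F] ptr=10 lookahead=) remaining=[) $]
Step 22: reduce T->T * F. Stack=[( E - T] ptr=10 lookahead=) remaining=[) $]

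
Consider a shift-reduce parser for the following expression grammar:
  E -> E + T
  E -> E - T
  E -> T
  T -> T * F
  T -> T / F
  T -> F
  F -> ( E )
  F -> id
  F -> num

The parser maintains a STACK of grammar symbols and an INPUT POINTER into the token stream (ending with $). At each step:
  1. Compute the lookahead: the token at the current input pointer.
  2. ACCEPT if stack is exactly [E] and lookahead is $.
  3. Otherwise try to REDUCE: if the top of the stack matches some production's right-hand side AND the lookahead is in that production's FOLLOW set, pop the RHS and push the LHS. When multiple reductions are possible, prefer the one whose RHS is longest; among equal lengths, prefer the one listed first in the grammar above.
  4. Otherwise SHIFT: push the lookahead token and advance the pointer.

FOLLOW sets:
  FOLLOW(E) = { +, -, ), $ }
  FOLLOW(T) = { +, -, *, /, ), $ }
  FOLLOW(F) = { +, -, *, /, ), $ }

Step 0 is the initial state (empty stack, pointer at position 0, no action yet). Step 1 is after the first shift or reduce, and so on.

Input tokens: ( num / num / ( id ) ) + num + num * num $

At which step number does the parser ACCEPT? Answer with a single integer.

Step 1: shift (. Stack=[(] ptr=1 lookahead=num remaining=[num / num / ( id ) ) + num + num * num $]
Step 2: shift num. Stack=[( num] ptr=2 lookahead=/ remaining=[/ num / ( id ) ) + num + num * num $]
Step 3: reduce F->num. Stack=[( F] ptr=2 lookahead=/ remaining=[/ num / ( id ) ) + num + num * num $]
Step 4: reduce T->F. Stack=[( T] ptr=2 lookahead=/ remaining=[/ num / ( id ) ) + num + num * num $]
Step 5: shift /. Stack=[( T /] ptr=3 lookahead=num remaining=[num / ( id ) ) + num + num * num $]
Step 6: shift num. Stack=[( T / num] ptr=4 lookahead=/ remaining=[/ ( id ) ) + num + num * num $]
Step 7: reduce F->num. Stack=[( T / F] ptr=4 lookahead=/ remaining=[/ ( id ) ) + num + num * num $]
Step 8: reduce T->T / F. Stack=[( T] ptr=4 lookahead=/ remaining=[/ ( id ) ) + num + num * num $]
Step 9: shift /. Stack=[( T /] ptr=5 lookahead=( remaining=[( id ) ) + num + num * num $]
Step 10: shift (. Stack=[( T / (] ptr=6 lookahead=id remaining=[id ) ) + num + num * num $]
Step 11: shift id. Stack=[( T / ( id] ptr=7 lookahead=) remaining=[) ) + num + num * num $]
Step 12: reduce F->id. Stack=[( T / ( F] ptr=7 lookahead=) remaining=[) ) + num + num * num $]
Step 13: reduce T->F. Stack=[( T / ( T] ptr=7 lookahead=) remaining=[) ) + num + num * num $]
Step 14: reduce E->T. Stack=[( T / ( E] ptr=7 lookahead=) remaining=[) ) + num + num * num $]
Step 15: shift ). Stack=[( T / ( E )] ptr=8 lookahead=) remaining=[) + num + num * num $]
Step 16: reduce F->( E ). Stack=[( T / F] ptr=8 lookahead=) remaining=[) + num + num * num $]
Step 17: reduce T->T / F. Stack=[( T] ptr=8 lookahead=) remaining=[) + num + num * num $]
Step 18: reduce E->T. Stack=[( E] ptr=8 lookahead=) remaining=[) + num + num * num $]
Step 19: shift ). Stack=[( E )] ptr=9 lookahead=+ remaining=[+ num + num * num $]
Step 20: reduce F->( E ). Stack=[F] ptr=9 lookahead=+ remaining=[+ num + num * num $]
Step 21: reduce T->F. Stack=[T] ptr=9 lookahead=+ remaining=[+ num + num * num $]
Step 22: reduce E->T. Stack=[E] ptr=9 lookahead=+ remaining=[+ num + num * num $]
Step 23: shift +. Stack=[E +] ptr=10 lookahead=num remaining=[num + num * num $]
Step 24: shift num. Stack=[E + num] ptr=11 lookahead=+ remaining=[+ num * num $]
Step 25: reduce F->num. Stack=[E + F] ptr=11 lookahead=+ remaining=[+ num * num $]
Step 26: reduce T->F. Stack=[E + T] ptr=11 lookahead=+ remaining=[+ num * num $]
Step 27: reduce E->E + T. Stack=[E] ptr=11 lookahead=+ remaining=[+ num * num $]
Step 28: shift +. Stack=[E +] ptr=12 lookahead=num remaining=[num * num $]
Step 29: shift num. Stack=[E + num] ptr=13 lookahead=* remaining=[* num $]
Step 30: reduce F->num. Stack=[E + F] ptr=13 lookahead=* remaining=[* num $]
Step 31: reduce T->F. Stack=[E + T] ptr=13 lookahead=* remaining=[* num $]
Step 32: shift *. Stack=[E + T *] ptr=14 lookahead=num remaining=[num $]
Step 33: shift num. Stack=[E + T * num] ptr=15 lookahead=$ remaining=[$]
Step 34: reduce F->num. Stack=[E + T * F] ptr=15 lookahead=$ remaining=[$]
Step 35: reduce T->T * F. Stack=[E + T] ptr=15 lookahead=$ remaining=[$]
Step 36: reduce E->E + T. Stack=[E] ptr=15 lookahead=$ remaining=[$]
Step 37: accept. Stack=[E] ptr=15 lookahead=$ remaining=[$]

Answer: 37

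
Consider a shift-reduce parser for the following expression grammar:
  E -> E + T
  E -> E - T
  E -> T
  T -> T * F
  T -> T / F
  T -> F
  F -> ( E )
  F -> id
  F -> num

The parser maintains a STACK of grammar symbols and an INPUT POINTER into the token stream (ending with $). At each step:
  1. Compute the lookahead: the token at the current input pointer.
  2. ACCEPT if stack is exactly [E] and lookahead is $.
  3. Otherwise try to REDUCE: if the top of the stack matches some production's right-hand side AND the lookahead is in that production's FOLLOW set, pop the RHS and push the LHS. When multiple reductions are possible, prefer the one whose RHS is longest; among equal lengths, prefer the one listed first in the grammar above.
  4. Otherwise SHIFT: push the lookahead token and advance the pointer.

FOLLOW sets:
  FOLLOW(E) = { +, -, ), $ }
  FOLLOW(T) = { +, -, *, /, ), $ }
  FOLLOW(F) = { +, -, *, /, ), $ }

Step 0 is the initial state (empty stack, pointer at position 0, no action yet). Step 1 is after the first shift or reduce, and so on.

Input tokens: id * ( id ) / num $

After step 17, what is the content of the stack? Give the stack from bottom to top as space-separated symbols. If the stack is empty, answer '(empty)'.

Step 1: shift id. Stack=[id] ptr=1 lookahead=* remaining=[* ( id ) / num $]
Step 2: reduce F->id. Stack=[F] ptr=1 lookahead=* remaining=[* ( id ) / num $]
Step 3: reduce T->F. Stack=[T] ptr=1 lookahead=* remaining=[* ( id ) / num $]
Step 4: shift *. Stack=[T *] ptr=2 lookahead=( remaining=[( id ) / num $]
Step 5: shift (. Stack=[T * (] ptr=3 lookahead=id remaining=[id ) / num $]
Step 6: shift id. Stack=[T * ( id] ptr=4 lookahead=) remaining=[) / num $]
Step 7: reduce F->id. Stack=[T * ( F] ptr=4 lookahead=) remaining=[) / num $]
Step 8: reduce T->F. Stack=[T * ( T] ptr=4 lookahead=) remaining=[) / num $]
Step 9: reduce E->T. Stack=[T * ( E] ptr=4 lookahead=) remaining=[) / num $]
Step 10: shift ). Stack=[T * ( E )] ptr=5 lookahead=/ remaining=[/ num $]
Step 11: reduce F->( E ). Stack=[T * F] ptr=5 lookahead=/ remaining=[/ num $]
Step 12: reduce T->T * F. Stack=[T] ptr=5 lookahead=/ remaining=[/ num $]
Step 13: shift /. Stack=[T /] ptr=6 lookahead=num remaining=[num $]
Step 14: shift num. Stack=[T / num] ptr=7 lookahead=$ remaining=[$]
Step 15: reduce F->num. Stack=[T / F] ptr=7 lookahead=$ remaining=[$]
Step 16: reduce T->T / F. Stack=[T] ptr=7 lookahead=$ remaining=[$]
Step 17: reduce E->T. Stack=[E] ptr=7 lookahead=$ remaining=[$]

Answer: E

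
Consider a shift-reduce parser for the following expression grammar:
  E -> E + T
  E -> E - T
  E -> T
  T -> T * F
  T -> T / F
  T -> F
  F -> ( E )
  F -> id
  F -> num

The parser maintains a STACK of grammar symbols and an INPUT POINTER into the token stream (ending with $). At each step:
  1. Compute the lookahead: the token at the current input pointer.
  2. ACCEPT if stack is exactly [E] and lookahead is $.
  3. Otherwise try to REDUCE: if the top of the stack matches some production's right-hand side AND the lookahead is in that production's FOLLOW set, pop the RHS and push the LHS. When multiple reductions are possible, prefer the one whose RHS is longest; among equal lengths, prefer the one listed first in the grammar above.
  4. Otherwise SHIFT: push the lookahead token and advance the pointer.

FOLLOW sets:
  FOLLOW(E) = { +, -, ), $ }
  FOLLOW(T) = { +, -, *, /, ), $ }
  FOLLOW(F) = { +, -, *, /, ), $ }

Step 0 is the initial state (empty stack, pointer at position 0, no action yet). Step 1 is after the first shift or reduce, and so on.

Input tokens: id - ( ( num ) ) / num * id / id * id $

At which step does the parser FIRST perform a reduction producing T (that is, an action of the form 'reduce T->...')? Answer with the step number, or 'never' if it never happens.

Step 1: shift id. Stack=[id] ptr=1 lookahead=- remaining=[- ( ( num ) ) / num * id / id * id $]
Step 2: reduce F->id. Stack=[F] ptr=1 lookahead=- remaining=[- ( ( num ) ) / num * id / id * id $]
Step 3: reduce T->F. Stack=[T] ptr=1 lookahead=- remaining=[- ( ( num ) ) / num * id / id * id $]

Answer: 3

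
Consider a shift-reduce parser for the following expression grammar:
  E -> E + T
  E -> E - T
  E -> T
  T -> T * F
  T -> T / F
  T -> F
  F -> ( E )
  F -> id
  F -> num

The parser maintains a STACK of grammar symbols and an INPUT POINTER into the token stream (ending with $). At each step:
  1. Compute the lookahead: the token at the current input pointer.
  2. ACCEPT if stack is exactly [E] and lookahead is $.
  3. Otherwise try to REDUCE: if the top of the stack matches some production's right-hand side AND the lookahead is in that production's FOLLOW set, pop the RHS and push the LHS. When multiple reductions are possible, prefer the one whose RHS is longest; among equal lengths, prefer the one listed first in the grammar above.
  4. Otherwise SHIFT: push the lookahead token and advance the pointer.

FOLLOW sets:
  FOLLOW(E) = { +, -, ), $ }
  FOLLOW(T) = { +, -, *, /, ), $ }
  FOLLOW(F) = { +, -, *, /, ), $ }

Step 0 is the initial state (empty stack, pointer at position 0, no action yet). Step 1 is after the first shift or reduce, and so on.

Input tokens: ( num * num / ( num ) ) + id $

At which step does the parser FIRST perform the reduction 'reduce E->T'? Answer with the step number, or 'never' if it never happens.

Answer: 14

Derivation:
Step 1: shift (. Stack=[(] ptr=1 lookahead=num remaining=[num * num / ( num ) ) + id $]
Step 2: shift num. Stack=[( num] ptr=2 lookahead=* remaining=[* num / ( num ) ) + id $]
Step 3: reduce F->num. Stack=[( F] ptr=2 lookahead=* remaining=[* num / ( num ) ) + id $]
Step 4: reduce T->F. Stack=[( T] ptr=2 lookahead=* remaining=[* num / ( num ) ) + id $]
Step 5: shift *. Stack=[( T *] ptr=3 lookahead=num remaining=[num / ( num ) ) + id $]
Step 6: shift num. Stack=[( T * num] ptr=4 lookahead=/ remaining=[/ ( num ) ) + id $]
Step 7: reduce F->num. Stack=[( T * F] ptr=4 lookahead=/ remaining=[/ ( num ) ) + id $]
Step 8: reduce T->T * F. Stack=[( T] ptr=4 lookahead=/ remaining=[/ ( num ) ) + id $]
Step 9: shift /. Stack=[( T /] ptr=5 lookahead=( remaining=[( num ) ) + id $]
Step 10: shift (. Stack=[( T / (] ptr=6 lookahead=num remaining=[num ) ) + id $]
Step 11: shift num. Stack=[( T / ( num] ptr=7 lookahead=) remaining=[) ) + id $]
Step 12: reduce F->num. Stack=[( T / ( F] ptr=7 lookahead=) remaining=[) ) + id $]
Step 13: reduce T->F. Stack=[( T / ( T] ptr=7 lookahead=) remaining=[) ) + id $]
Step 14: reduce E->T. Stack=[( T / ( E] ptr=7 lookahead=) remaining=[) ) + id $]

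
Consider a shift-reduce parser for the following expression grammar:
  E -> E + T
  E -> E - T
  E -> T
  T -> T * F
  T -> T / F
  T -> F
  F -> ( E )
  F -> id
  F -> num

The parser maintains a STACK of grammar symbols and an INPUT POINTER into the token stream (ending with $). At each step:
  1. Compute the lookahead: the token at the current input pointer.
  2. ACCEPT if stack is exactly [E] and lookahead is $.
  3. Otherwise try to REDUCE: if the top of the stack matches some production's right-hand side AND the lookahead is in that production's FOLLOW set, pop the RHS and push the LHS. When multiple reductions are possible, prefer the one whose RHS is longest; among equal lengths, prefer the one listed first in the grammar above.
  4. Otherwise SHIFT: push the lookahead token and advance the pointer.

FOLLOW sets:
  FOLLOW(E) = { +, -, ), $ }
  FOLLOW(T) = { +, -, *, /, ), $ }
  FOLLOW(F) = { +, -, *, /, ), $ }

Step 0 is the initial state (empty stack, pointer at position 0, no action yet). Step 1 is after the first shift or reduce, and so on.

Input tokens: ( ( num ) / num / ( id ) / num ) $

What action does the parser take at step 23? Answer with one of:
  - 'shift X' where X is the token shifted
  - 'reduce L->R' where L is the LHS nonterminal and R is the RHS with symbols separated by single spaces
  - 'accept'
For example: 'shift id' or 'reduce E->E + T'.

Answer: shift /

Derivation:
Step 1: shift (. Stack=[(] ptr=1 lookahead=( remaining=[( num ) / num / ( id ) / num ) $]
Step 2: shift (. Stack=[( (] ptr=2 lookahead=num remaining=[num ) / num / ( id ) / num ) $]
Step 3: shift num. Stack=[( ( num] ptr=3 lookahead=) remaining=[) / num / ( id ) / num ) $]
Step 4: reduce F->num. Stack=[( ( F] ptr=3 lookahead=) remaining=[) / num / ( id ) / num ) $]
Step 5: reduce T->F. Stack=[( ( T] ptr=3 lookahead=) remaining=[) / num / ( id ) / num ) $]
Step 6: reduce E->T. Stack=[( ( E] ptr=3 lookahead=) remaining=[) / num / ( id ) / num ) $]
Step 7: shift ). Stack=[( ( E )] ptr=4 lookahead=/ remaining=[/ num / ( id ) / num ) $]
Step 8: reduce F->( E ). Stack=[( F] ptr=4 lookahead=/ remaining=[/ num / ( id ) / num ) $]
Step 9: reduce T->F. Stack=[( T] ptr=4 lookahead=/ remaining=[/ num / ( id ) / num ) $]
Step 10: shift /. Stack=[( T /] ptr=5 lookahead=num remaining=[num / ( id ) / num ) $]
Step 11: shift num. Stack=[( T / num] ptr=6 lookahead=/ remaining=[/ ( id ) / num ) $]
Step 12: reduce F->num. Stack=[( T / F] ptr=6 lookahead=/ remaining=[/ ( id ) / num ) $]
Step 13: reduce T->T / F. Stack=[( T] ptr=6 lookahead=/ remaining=[/ ( id ) / num ) $]
Step 14: shift /. Stack=[( T /] ptr=7 lookahead=( remaining=[( id ) / num ) $]
Step 15: shift (. Stack=[( T / (] ptr=8 lookahead=id remaining=[id ) / num ) $]
Step 16: shift id. Stack=[( T / ( id] ptr=9 lookahead=) remaining=[) / num ) $]
Step 17: reduce F->id. Stack=[( T / ( F] ptr=9 lookahead=) remaining=[) / num ) $]
Step 18: reduce T->F. Stack=[( T / ( T] ptr=9 lookahead=) remaining=[) / num ) $]
Step 19: reduce E->T. Stack=[( T / ( E] ptr=9 lookahead=) remaining=[) / num ) $]
Step 20: shift ). Stack=[( T / ( E )] ptr=10 lookahead=/ remaining=[/ num ) $]
Step 21: reduce F->( E ). Stack=[( T / F] ptr=10 lookahead=/ remaining=[/ num ) $]
Step 22: reduce T->T / F. Stack=[( T] ptr=10 lookahead=/ remaining=[/ num ) $]
Step 23: shift /. Stack=[( T /] ptr=11 lookahead=num remaining=[num ) $]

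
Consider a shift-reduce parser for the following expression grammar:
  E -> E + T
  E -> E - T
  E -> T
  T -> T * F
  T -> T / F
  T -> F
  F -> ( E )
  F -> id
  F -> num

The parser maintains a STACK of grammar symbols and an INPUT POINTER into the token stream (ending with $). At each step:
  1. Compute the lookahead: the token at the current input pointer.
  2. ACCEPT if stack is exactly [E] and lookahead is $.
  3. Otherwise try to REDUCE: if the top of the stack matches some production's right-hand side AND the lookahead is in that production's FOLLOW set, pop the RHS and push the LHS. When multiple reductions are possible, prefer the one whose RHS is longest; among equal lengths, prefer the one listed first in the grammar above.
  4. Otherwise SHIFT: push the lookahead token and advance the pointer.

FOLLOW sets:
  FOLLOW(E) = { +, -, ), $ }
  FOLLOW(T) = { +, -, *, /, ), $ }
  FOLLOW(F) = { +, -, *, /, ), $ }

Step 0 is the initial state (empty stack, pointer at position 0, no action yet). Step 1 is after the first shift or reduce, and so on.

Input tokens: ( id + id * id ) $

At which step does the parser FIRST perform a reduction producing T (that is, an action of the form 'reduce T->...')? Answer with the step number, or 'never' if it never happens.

Answer: 4

Derivation:
Step 1: shift (. Stack=[(] ptr=1 lookahead=id remaining=[id + id * id ) $]
Step 2: shift id. Stack=[( id] ptr=2 lookahead=+ remaining=[+ id * id ) $]
Step 3: reduce F->id. Stack=[( F] ptr=2 lookahead=+ remaining=[+ id * id ) $]
Step 4: reduce T->F. Stack=[( T] ptr=2 lookahead=+ remaining=[+ id * id ) $]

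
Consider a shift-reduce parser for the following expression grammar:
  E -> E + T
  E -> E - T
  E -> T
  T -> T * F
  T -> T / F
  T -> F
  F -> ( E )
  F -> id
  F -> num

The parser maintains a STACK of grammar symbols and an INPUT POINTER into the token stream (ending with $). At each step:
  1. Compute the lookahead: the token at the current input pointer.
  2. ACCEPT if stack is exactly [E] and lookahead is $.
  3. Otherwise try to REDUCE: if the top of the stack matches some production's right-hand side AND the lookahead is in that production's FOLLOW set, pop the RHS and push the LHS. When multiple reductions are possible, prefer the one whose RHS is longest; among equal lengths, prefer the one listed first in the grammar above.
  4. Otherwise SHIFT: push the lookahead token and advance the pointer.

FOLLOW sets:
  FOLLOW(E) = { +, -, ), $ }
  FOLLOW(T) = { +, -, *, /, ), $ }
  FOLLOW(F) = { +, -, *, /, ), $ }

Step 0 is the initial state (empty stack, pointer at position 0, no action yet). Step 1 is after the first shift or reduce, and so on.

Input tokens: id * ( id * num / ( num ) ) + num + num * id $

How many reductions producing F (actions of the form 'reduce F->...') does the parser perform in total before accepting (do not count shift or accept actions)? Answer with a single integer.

Step 1: shift id. Stack=[id] ptr=1 lookahead=* remaining=[* ( id * num / ( num ) ) + num + num * id $]
Step 2: reduce F->id. Stack=[F] ptr=1 lookahead=* remaining=[* ( id * num / ( num ) ) + num + num * id $]
Step 3: reduce T->F. Stack=[T] ptr=1 lookahead=* remaining=[* ( id * num / ( num ) ) + num + num * id $]
Step 4: shift *. Stack=[T *] ptr=2 lookahead=( remaining=[( id * num / ( num ) ) + num + num * id $]
Step 5: shift (. Stack=[T * (] ptr=3 lookahead=id remaining=[id * num / ( num ) ) + num + num * id $]
Step 6: shift id. Stack=[T * ( id] ptr=4 lookahead=* remaining=[* num / ( num ) ) + num + num * id $]
Step 7: reduce F->id. Stack=[T * ( F] ptr=4 lookahead=* remaining=[* num / ( num ) ) + num + num * id $]
Step 8: reduce T->F. Stack=[T * ( T] ptr=4 lookahead=* remaining=[* num / ( num ) ) + num + num * id $]
Step 9: shift *. Stack=[T * ( T *] ptr=5 lookahead=num remaining=[num / ( num ) ) + num + num * id $]
Step 10: shift num. Stack=[T * ( T * num] ptr=6 lookahead=/ remaining=[/ ( num ) ) + num + num * id $]
Step 11: reduce F->num. Stack=[T * ( T * F] ptr=6 lookahead=/ remaining=[/ ( num ) ) + num + num * id $]
Step 12: reduce T->T * F. Stack=[T * ( T] ptr=6 lookahead=/ remaining=[/ ( num ) ) + num + num * id $]
Step 13: shift /. Stack=[T * ( T /] ptr=7 lookahead=( remaining=[( num ) ) + num + num * id $]
Step 14: shift (. Stack=[T * ( T / (] ptr=8 lookahead=num remaining=[num ) ) + num + num * id $]
Step 15: shift num. Stack=[T * ( T / ( num] ptr=9 lookahead=) remaining=[) ) + num + num * id $]
Step 16: reduce F->num. Stack=[T * ( T / ( F] ptr=9 lookahead=) remaining=[) ) + num + num * id $]
Step 17: reduce T->F. Stack=[T * ( T / ( T] ptr=9 lookahead=) remaining=[) ) + num + num * id $]
Step 18: reduce E->T. Stack=[T * ( T / ( E] ptr=9 lookahead=) remaining=[) ) + num + num * id $]
Step 19: shift ). Stack=[T * ( T / ( E )] ptr=10 lookahead=) remaining=[) + num + num * id $]
Step 20: reduce F->( E ). Stack=[T * ( T / F] ptr=10 lookahead=) remaining=[) + num + num * id $]
Step 21: reduce T->T / F. Stack=[T * ( T] ptr=10 lookahead=) remaining=[) + num + num * id $]
Step 22: reduce E->T. Stack=[T * ( E] ptr=10 lookahead=) remaining=[) + num + num * id $]
Step 23: shift ). Stack=[T * ( E )] ptr=11 lookahead=+ remaining=[+ num + num * id $]
Step 24: reduce F->( E ). Stack=[T * F] ptr=11 lookahead=+ remaining=[+ num + num * id $]
Step 25: reduce T->T * F. Stack=[T] ptr=11 lookahead=+ remaining=[+ num + num * id $]
Step 26: reduce E->T. Stack=[E] ptr=11 lookahead=+ remaining=[+ num + num * id $]
Step 27: shift +. Stack=[E +] ptr=12 lookahead=num remaining=[num + num * id $]
Step 28: shift num. Stack=[E + num] ptr=13 lookahead=+ remaining=[+ num * id $]
Step 29: reduce F->num. Stack=[E + F] ptr=13 lookahead=+ remaining=[+ num * id $]
Step 30: reduce T->F. Stack=[E + T] ptr=13 lookahead=+ remaining=[+ num * id $]
Step 31: reduce E->E + T. Stack=[E] ptr=13 lookahead=+ remaining=[+ num * id $]
Step 32: shift +. Stack=[E +] ptr=14 lookahead=num remaining=[num * id $]
Step 33: shift num. Stack=[E + num] ptr=15 lookahead=* remaining=[* id $]
Step 34: reduce F->num. Stack=[E + F] ptr=15 lookahead=* remaining=[* id $]
Step 35: reduce T->F. Stack=[E + T] ptr=15 lookahead=* remaining=[* id $]
Step 36: shift *. Stack=[E + T *] ptr=16 lookahead=id remaining=[id $]
Step 37: shift id. Stack=[E + T * id] ptr=17 lookahead=$ remaining=[$]
Step 38: reduce F->id. Stack=[E + T * F] ptr=17 lookahead=$ remaining=[$]
Step 39: reduce T->T * F. Stack=[E + T] ptr=17 lookahead=$ remaining=[$]
Step 40: reduce E->E + T. Stack=[E] ptr=17 lookahead=$ remaining=[$]
Step 41: accept. Stack=[E] ptr=17 lookahead=$ remaining=[$]

Answer: 9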